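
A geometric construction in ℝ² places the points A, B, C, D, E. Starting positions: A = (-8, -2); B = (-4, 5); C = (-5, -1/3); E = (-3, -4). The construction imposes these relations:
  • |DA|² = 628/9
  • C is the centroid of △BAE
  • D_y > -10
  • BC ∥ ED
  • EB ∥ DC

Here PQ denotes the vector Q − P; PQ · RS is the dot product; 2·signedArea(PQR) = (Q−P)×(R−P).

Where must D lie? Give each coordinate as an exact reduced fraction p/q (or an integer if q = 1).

D = (-4, -28/3)

1. D_x = -4  [EB ∥ DC ∩ BC ∥ ED]
2. D_y = -28/3  [EB ∥ DC ∩ BC ∥ ED]
   → D = (-4, -28/3)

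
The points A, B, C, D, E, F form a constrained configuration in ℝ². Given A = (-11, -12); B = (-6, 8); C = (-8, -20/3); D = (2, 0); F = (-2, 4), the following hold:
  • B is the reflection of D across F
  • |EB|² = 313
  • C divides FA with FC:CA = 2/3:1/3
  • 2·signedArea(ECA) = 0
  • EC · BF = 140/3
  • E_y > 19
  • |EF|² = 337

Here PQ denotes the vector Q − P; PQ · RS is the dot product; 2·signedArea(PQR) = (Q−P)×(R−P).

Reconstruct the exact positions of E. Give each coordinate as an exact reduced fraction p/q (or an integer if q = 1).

E = (7, 20)

1. E_x = 7  [2·signedArea(ECA) = 0 ∩ EC · BF = 140/3]
2. E_y = 20  [2·signedArea(ECA) = 0 ∩ EC · BF = 140/3]
   → E = (7, 20)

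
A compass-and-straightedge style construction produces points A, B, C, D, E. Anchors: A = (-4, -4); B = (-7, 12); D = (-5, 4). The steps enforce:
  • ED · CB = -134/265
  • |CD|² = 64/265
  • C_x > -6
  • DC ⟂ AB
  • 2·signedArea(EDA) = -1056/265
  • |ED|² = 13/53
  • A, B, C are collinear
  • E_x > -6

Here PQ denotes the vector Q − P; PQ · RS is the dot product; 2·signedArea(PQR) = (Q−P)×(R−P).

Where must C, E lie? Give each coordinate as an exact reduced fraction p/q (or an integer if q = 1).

1. C_x = -1453/265  [A, B, C are collinear ∩ DC ⟂ AB]
2. C_y = 1036/265  [A, B, C are collinear ∩ DC ⟂ AB]
   → C = (-1453/265, 1036/265)
3. E_x = -1456/265  [2·signedArea(EDA) = -1056/265 ∩ ED · CB = -134/265]
4. E_y = 1052/265  [2·signedArea(EDA) = -1056/265 ∩ ED · CB = -134/265]
   → E = (-1456/265, 1052/265)

C = (-1453/265, 1036/265)
E = (-1456/265, 1052/265)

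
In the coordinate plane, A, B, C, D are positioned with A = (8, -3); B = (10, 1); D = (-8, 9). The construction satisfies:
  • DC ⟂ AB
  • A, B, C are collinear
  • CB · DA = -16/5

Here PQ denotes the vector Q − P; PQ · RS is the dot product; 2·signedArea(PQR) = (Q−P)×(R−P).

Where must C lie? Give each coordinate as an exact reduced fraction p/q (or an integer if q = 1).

1. C_x = 48/5  [A, B, C are collinear ∩ DC ⟂ AB]
2. C_y = 1/5  [A, B, C are collinear ∩ DC ⟂ AB]
   → C = (48/5, 1/5)

C = (48/5, 1/5)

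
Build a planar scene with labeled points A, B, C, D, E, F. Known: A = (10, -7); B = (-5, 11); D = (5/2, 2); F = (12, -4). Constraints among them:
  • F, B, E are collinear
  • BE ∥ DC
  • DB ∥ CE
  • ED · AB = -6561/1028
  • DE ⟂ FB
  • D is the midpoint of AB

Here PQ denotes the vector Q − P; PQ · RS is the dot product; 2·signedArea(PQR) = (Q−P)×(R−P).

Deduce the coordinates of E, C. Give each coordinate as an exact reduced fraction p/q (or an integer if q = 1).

C = (11495/1028, -5819/1028)
E = (3785/1028, 3433/1028)

1. E_x = 3785/1028  [F, B, E are collinear ∩ DE ⟂ FB]
2. E_y = 3433/1028  [F, B, E are collinear ∩ DE ⟂ FB]
   → E = (3785/1028, 3433/1028)
3. C_x = 11495/1028  [DB ∥ CE ∩ BE ∥ DC]
4. C_y = -5819/1028  [DB ∥ CE ∩ BE ∥ DC]
   → C = (11495/1028, -5819/1028)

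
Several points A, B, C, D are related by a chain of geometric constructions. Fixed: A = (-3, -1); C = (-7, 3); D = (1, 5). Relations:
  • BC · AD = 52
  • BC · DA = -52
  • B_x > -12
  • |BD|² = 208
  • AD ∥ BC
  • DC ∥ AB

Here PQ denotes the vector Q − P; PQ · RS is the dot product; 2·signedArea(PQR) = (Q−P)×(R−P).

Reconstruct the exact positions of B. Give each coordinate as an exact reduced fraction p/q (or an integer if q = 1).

B = (-11, -3)

1. B_x = -11  [AD ∥ BC ∩ DC ∥ AB]
2. B_y = -3  [AD ∥ BC ∩ DC ∥ AB]
   → B = (-11, -3)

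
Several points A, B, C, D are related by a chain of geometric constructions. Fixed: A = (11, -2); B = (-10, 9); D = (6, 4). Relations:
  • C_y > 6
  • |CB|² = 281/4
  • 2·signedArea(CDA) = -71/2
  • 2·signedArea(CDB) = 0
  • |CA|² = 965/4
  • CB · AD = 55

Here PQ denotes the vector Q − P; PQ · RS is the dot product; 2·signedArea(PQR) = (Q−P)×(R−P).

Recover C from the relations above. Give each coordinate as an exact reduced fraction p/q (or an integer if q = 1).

1. C_x = -2  [2·signedArea(CDB) = 0 ∩ CB · AD = 55]
2. C_y = 13/2  [2·signedArea(CDB) = 0 ∩ CB · AD = 55]
   → C = (-2, 13/2)

C = (-2, 13/2)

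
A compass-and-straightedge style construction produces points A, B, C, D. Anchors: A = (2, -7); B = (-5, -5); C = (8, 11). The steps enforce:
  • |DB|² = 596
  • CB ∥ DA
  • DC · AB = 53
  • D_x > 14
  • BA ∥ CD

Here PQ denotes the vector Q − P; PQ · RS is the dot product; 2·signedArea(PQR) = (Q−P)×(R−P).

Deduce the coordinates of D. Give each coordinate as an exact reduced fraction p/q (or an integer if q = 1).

1. D_x = 15  [CB ∥ DA ∩ BA ∥ CD]
2. D_y = 9  [CB ∥ DA ∩ BA ∥ CD]
   → D = (15, 9)

D = (15, 9)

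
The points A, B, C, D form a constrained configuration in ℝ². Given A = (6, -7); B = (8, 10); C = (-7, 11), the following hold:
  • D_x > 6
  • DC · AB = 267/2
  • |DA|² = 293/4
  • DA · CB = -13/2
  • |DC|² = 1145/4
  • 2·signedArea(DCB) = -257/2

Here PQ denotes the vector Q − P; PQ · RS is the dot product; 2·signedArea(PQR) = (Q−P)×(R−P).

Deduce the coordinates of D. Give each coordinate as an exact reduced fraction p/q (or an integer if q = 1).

1. D_x = 7  [DC · AB = 267/2 ∩ 2·signedArea(DCB) = -257/2]
2. D_y = 3/2  [DC · AB = 267/2 ∩ 2·signedArea(DCB) = -257/2]
   → D = (7, 3/2)

D = (7, 3/2)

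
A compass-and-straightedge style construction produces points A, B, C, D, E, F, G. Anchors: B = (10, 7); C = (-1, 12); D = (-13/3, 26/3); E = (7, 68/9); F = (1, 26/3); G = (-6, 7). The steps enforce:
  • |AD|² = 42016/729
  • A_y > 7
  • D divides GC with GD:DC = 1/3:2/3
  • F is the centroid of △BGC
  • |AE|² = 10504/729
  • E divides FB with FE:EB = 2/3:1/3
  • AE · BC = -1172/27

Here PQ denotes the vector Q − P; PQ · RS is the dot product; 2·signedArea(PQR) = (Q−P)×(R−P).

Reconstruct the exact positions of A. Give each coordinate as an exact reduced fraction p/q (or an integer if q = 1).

A = (29/9, 214/27)

1. A_x = 29/9  [line 11·x + -5·y + 113/27 = 0 ∩ |AD|² = 42016/729]
2. A_y = 214/27  [line 11·x + -5·y + 113/27 = 0 ∩ |AD|² = 42016/729]
   → A = (29/9, 214/27)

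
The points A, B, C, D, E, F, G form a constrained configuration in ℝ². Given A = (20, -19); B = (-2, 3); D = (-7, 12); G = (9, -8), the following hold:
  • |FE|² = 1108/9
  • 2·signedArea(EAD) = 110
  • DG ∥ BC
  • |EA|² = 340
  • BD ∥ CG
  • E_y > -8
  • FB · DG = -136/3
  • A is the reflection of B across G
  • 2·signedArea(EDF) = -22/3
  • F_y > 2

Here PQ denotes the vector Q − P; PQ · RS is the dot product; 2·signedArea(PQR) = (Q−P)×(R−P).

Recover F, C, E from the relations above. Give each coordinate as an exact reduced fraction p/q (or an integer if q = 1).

1. C_x = 14  [BD ∥ CG ∩ DG ∥ BC]
2. C_y = -17  [BD ∥ CG ∩ DG ∥ BC]
   → C = (14, -17)
3. E_x = 6  [line -31·x + -27·y + -3 = 0 ∩ |EA|² = 340]
4. E_y = -7  [line -31·x + -27·y + -3 = 0 ∩ |EA|² = 340]
   → E = (6, -7)
5. F_x = 0  [FB · DG = -136/3 ∩ 2·signedArea(EDF) = -22/3]
6. F_y = 7/3  [FB · DG = -136/3 ∩ 2·signedArea(EDF) = -22/3]
   → F = (0, 7/3)

C = (14, -17)
E = (6, -7)
F = (0, 7/3)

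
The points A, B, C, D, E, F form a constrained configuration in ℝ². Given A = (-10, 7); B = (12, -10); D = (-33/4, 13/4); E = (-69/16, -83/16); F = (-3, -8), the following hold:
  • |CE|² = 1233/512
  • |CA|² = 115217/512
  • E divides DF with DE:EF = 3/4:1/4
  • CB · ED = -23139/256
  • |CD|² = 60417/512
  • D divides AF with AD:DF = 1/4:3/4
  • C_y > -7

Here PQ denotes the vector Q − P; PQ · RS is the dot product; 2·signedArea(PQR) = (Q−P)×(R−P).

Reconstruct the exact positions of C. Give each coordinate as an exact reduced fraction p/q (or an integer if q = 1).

C = (-117/32, -211/32)

1. C_x = -117/32  [line 63/16·x + -135/16·y + -10557/256 = 0 ∩ |CE|² = 1233/512]
2. C_y = -211/32  [line 63/16·x + -135/16·y + -10557/256 = 0 ∩ |CE|² = 1233/512]
   → C = (-117/32, -211/32)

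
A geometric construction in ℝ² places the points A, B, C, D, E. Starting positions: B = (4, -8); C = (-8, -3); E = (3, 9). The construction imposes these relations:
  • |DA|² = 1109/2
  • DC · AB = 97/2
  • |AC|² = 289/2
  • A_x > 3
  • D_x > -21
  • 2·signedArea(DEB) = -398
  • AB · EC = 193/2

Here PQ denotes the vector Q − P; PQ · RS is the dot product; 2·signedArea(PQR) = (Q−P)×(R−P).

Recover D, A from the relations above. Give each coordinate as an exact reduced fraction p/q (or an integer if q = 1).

1. A_x = 7/2  [line 11·x + 12·y + -89/2 = 0 ∩ |AC|² = 289/2]
2. A_y = 1/2  [line 11·x + 12·y + -89/2 = 0 ∩ |AC|² = 289/2]
   → A = (7/2, 1/2)
3. D_x = -20  [2·signedArea(DEB) = -398 ∩ DC · AB = 97/2]
4. D_y = 2  [2·signedArea(DEB) = -398 ∩ DC · AB = 97/2]
   → D = (-20, 2)

A = (7/2, 1/2)
D = (-20, 2)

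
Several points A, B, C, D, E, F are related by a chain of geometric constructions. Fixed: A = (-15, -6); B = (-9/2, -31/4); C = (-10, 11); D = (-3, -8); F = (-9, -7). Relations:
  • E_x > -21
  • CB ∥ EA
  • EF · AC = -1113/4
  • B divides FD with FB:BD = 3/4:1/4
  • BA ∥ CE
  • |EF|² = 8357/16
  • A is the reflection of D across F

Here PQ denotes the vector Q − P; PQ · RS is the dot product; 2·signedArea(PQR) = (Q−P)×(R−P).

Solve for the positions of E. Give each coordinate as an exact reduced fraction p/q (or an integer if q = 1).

E = (-41/2, 51/4)

1. E_x = -41/2  [CB ∥ EA ∩ BA ∥ CE]
2. E_y = 51/4  [CB ∥ EA ∩ BA ∥ CE]
   → E = (-41/2, 51/4)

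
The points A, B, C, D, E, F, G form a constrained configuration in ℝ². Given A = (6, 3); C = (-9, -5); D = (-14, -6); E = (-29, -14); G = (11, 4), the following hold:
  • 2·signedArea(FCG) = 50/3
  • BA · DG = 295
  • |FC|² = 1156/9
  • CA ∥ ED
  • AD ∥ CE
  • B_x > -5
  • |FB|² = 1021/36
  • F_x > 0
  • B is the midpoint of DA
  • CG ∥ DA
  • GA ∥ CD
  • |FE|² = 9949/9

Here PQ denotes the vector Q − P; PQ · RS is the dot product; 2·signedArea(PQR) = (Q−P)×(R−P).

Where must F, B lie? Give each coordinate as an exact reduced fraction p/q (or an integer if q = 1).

B = (-4, -3/2)
F = (1, 1/3)

1. F_x = 1  [line -9·x + 20·y + 7/3 = 0 ∩ |FE|² = 9949/9]
2. F_y = 1/3  [line -9·x + 20·y + 7/3 = 0 ∩ |FE|² = 9949/9]
   → F = (1, 1/3)
3. B_x = -4  [B is the midpoint of DA]
4. B_y = -3/2  [B is the midpoint of DA]
   → B = (-4, -3/2)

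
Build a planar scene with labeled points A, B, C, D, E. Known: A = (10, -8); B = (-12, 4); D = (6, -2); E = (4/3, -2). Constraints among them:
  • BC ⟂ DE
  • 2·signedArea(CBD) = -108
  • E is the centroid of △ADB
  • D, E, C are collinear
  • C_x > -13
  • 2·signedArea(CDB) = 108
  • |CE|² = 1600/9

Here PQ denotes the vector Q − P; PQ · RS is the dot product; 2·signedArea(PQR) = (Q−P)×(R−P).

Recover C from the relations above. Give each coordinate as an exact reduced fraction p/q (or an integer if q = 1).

1. C_x = -12  [D, E, C are collinear ∩ BC ⟂ DE]
2. C_y = -2  [D, E, C are collinear ∩ BC ⟂ DE]
   → C = (-12, -2)

C = (-12, -2)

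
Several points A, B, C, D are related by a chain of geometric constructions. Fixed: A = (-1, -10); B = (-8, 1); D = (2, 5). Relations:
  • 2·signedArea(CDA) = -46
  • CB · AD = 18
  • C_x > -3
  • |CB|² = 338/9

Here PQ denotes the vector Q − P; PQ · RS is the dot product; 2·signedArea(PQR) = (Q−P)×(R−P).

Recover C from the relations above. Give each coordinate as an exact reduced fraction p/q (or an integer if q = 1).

1. C_x = -7/3  [2·signedArea(CDA) = -46 ∩ CB · AD = 18]
2. C_y = -4/3  [2·signedArea(CDA) = -46 ∩ CB · AD = 18]
   → C = (-7/3, -4/3)

C = (-7/3, -4/3)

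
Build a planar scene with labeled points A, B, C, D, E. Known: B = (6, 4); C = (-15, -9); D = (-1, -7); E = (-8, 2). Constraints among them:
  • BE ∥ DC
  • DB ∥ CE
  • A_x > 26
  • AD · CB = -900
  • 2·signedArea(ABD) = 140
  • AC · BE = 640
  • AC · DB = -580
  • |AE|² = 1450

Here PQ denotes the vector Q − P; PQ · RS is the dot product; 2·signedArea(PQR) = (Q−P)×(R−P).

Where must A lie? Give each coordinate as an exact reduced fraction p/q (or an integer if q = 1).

A = (27, 17)

1. A_x = 27  [AD · CB = -900 ∩ AC · DB = -580]
2. A_y = 17  [AD · CB = -900 ∩ AC · DB = -580]
   → A = (27, 17)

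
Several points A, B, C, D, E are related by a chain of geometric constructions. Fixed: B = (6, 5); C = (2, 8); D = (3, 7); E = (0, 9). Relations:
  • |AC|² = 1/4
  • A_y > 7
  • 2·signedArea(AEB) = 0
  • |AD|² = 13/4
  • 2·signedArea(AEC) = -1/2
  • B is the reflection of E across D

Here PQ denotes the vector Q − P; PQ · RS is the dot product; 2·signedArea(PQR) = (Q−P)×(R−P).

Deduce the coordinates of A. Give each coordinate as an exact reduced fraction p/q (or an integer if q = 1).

A = (3/2, 8)

1. A_x = 3/2  [2·signedArea(AEB) = 0 ∩ 2·signedArea(AEC) = -1/2]
2. A_y = 8  [2·signedArea(AEB) = 0 ∩ 2·signedArea(AEC) = -1/2]
   → A = (3/2, 8)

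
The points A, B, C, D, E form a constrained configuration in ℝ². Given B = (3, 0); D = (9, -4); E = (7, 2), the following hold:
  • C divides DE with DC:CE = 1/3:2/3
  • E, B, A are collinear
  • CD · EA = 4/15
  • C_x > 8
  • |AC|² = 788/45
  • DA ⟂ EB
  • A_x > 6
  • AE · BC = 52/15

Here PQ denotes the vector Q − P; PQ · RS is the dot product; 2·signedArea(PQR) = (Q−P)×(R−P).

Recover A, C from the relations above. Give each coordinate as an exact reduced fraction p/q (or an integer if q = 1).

A = (31/5, 8/5)
C = (25/3, -2)

1. A_x = 31/5  [E, B, A are collinear ∩ DA ⟂ EB]
2. A_y = 8/5  [E, B, A are collinear ∩ DA ⟂ EB]
   → A = (31/5, 8/5)
3. C_x = 25/3  [C divides DE with DC:CE = 1/3:2/3]
4. C_y = -2  [C divides DE with DC:CE = 1/3:2/3]
   → C = (25/3, -2)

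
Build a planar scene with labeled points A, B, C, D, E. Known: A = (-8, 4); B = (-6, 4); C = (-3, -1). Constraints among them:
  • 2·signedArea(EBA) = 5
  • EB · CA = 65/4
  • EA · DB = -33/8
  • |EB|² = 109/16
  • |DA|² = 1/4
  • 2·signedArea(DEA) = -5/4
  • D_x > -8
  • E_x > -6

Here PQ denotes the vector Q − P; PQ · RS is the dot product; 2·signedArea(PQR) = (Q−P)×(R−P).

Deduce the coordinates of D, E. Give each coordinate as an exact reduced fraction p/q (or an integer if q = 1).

1. E_x = -21/4  [2·signedArea(EBA) = 5 ∩ EB · CA = 65/4]
2. E_y = 3/2  [2·signedArea(EBA) = 5 ∩ EB · CA = 65/4]
   → E = (-21/4, 3/2)
3. D_x = -15/2  [2·signedArea(DEA) = -5/4 ∩ EA · DB = -33/8]
4. D_y = 4  [2·signedArea(DEA) = -5/4 ∩ EA · DB = -33/8]
   → D = (-15/2, 4)

D = (-15/2, 4)
E = (-21/4, 3/2)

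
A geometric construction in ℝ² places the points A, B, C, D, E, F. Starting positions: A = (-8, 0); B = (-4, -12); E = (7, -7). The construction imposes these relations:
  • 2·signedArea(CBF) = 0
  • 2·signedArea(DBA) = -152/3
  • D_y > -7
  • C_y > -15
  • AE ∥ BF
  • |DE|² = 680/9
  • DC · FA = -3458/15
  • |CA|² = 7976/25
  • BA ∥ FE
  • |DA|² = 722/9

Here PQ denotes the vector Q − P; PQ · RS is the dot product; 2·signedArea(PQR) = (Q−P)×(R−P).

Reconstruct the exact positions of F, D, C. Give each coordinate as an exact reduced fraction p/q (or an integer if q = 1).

C = (2, -74/5)
D = (-5/3, -19/3)
F = (11, -19)

1. F_x = 11  [BA ∥ FE ∩ AE ∥ BF]
2. F_y = -19  [BA ∥ FE ∩ AE ∥ BF]
   → F = (11, -19)
3. D_x = -5/3  [line -12·x + -4·y + -136/3 = 0 ∩ |DE|² = 680/9]
4. D_y = -19/3  [line -12·x + -4·y + -136/3 = 0 ∩ |DE|² = 680/9]
   → D = (-5/3, -19/3)
5. C_x = 2  [DC · FA = -3458/15 ∩ 2·signedArea(CBF) = 0]
6. C_y = -74/5  [DC · FA = -3458/15 ∩ 2·signedArea(CBF) = 0]
   → C = (2, -74/5)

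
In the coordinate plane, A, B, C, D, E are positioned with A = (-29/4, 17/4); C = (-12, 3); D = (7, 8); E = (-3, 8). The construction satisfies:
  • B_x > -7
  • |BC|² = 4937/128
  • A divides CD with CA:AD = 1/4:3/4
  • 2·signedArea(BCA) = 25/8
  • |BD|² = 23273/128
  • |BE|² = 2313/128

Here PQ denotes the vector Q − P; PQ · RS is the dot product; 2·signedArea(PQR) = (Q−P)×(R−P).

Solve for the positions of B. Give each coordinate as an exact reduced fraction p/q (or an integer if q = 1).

1. B_x = -99/16  [line -5/4·x + 19/4·y + -259/8 = 0 ∩ |BC|² = 4937/128]
2. B_y = 83/16  [line -5/4·x + 19/4·y + -259/8 = 0 ∩ |BC|² = 4937/128]
   → B = (-99/16, 83/16)

B = (-99/16, 83/16)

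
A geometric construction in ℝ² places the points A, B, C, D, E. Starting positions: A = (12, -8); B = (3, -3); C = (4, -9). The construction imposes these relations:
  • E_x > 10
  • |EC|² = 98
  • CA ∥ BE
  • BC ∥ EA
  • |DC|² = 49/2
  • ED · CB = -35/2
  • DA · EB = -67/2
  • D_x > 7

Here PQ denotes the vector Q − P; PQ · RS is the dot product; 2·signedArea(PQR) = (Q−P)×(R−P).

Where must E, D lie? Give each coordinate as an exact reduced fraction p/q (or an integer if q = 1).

1. E_x = 11  [BC ∥ EA ∩ CA ∥ BE]
2. E_y = -2  [BC ∥ EA ∩ CA ∥ BE]
   → E = (11, -2)
3. D_x = 15/2  [DA · EB = -67/2 ∩ ED · CB = -35/2]
4. D_y = -11/2  [DA · EB = -67/2 ∩ ED · CB = -35/2]
   → D = (15/2, -11/2)

D = (15/2, -11/2)
E = (11, -2)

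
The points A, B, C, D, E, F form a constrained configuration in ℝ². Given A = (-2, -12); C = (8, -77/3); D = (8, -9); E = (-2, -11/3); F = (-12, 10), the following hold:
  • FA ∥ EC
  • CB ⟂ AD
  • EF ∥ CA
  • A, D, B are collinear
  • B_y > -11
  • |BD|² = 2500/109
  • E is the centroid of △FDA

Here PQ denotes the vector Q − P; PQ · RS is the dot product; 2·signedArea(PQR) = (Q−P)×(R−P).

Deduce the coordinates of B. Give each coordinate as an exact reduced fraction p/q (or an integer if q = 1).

1. B_x = 372/109  [A, D, B are collinear ∩ CB ⟂ AD]
2. B_y = -1131/109  [A, D, B are collinear ∩ CB ⟂ AD]
   → B = (372/109, -1131/109)

B = (372/109, -1131/109)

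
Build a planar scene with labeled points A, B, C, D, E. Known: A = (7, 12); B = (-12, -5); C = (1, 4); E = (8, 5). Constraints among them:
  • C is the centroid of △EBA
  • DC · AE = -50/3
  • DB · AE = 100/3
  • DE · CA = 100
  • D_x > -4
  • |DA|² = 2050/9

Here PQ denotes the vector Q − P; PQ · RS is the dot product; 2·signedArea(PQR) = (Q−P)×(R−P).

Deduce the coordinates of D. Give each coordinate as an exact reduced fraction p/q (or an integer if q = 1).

D = (-10/3, 1)

1. D_x = -10/3  [DC · AE = -50/3 ∩ DE · CA = 100]
2. D_y = 1  [DC · AE = -50/3 ∩ DE · CA = 100]
   → D = (-10/3, 1)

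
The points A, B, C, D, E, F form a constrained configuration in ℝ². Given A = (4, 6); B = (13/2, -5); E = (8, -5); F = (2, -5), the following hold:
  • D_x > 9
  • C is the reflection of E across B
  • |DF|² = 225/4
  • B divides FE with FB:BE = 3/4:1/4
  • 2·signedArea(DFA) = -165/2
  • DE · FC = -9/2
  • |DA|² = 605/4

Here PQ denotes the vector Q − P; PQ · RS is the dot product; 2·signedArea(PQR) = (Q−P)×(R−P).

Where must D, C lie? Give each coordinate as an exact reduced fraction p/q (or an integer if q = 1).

1. C_x = 5  [C is the reflection of E across B]
2. C_y = -5  [C is the reflection of E across B]
   → C = (5, -5)
3. D_x = 19/2  [DE · FC = -9/2 ∩ 2·signedArea(DFA) = -165/2]
4. D_y = -5  [DE · FC = -9/2 ∩ 2·signedArea(DFA) = -165/2]
   → D = (19/2, -5)

C = (5, -5)
D = (19/2, -5)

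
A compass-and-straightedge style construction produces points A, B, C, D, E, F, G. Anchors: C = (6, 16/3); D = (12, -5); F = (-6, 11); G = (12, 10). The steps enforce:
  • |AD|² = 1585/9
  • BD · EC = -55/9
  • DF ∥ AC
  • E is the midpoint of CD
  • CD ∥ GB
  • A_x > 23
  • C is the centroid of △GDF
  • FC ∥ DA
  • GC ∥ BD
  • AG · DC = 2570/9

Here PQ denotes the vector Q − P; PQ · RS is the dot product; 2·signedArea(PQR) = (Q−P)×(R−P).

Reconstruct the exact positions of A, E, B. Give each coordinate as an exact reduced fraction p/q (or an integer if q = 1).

A = (24, -32/3)
B = (18, -1/3)
E = (9, 1/6)

1. A_x = 24  [DF ∥ AC ∩ FC ∥ DA]
2. A_y = -32/3  [DF ∥ AC ∩ FC ∥ DA]
   → A = (24, -32/3)
3. E_x = 9  [E is the midpoint of CD]
4. E_y = 1/6  [E is the midpoint of CD]
   → E = (9, 1/6)
5. B_x = 18  [GC ∥ BD ∩ CD ∥ GB]
6. B_y = -1/3  [GC ∥ BD ∩ CD ∥ GB]
   → B = (18, -1/3)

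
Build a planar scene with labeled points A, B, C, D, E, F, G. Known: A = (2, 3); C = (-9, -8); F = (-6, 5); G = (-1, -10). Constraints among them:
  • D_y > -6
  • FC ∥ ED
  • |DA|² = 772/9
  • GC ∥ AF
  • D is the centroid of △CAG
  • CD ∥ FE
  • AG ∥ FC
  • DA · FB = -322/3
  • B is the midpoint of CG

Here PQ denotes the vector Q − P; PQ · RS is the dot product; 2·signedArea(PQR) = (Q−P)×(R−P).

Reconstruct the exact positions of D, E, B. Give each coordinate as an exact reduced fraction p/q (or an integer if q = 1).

1. D_x = -8/3  [D is the centroid of △CAG]
2. D_y = -5  [D is the centroid of △CAG]
   → D = (-8/3, -5)
3. E_x = 1/3  [FC ∥ ED ∩ CD ∥ FE]
4. E_y = 8  [FC ∥ ED ∩ CD ∥ FE]
   → E = (1/3, 8)
5. B_x = -5  [B is the midpoint of CG]
6. B_y = -9  [B is the midpoint of CG]
   → B = (-5, -9)

B = (-5, -9)
D = (-8/3, -5)
E = (1/3, 8)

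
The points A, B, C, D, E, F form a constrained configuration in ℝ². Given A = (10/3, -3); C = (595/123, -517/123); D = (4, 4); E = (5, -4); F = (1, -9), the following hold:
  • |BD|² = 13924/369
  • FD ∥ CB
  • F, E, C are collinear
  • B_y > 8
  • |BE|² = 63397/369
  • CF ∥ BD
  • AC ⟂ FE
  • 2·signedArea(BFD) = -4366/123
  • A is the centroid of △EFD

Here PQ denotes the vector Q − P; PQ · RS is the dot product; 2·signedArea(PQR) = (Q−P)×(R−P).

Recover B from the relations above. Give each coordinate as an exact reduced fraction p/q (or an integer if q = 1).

1. B_x = 964/123  [CF ∥ BD ∩ FD ∥ CB]
2. B_y = 1082/123  [CF ∥ BD ∩ FD ∥ CB]
   → B = (964/123, 1082/123)

B = (964/123, 1082/123)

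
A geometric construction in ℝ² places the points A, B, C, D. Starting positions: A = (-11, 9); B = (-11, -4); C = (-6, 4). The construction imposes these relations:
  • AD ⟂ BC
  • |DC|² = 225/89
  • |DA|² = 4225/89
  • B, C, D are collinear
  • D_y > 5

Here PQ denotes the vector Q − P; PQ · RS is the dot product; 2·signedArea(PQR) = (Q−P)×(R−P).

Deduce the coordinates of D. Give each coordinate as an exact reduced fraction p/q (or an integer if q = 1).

1. D_x = -459/89  [B, C, D are collinear ∩ AD ⟂ BC]
2. D_y = 476/89  [B, C, D are collinear ∩ AD ⟂ BC]
   → D = (-459/89, 476/89)

D = (-459/89, 476/89)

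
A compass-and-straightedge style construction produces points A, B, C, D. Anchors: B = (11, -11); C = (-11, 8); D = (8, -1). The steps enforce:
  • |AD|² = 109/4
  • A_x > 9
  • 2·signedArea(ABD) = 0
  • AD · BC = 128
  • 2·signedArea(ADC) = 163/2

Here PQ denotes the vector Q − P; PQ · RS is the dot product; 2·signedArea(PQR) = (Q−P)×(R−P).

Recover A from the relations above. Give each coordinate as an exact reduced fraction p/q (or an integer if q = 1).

1. A_x = 19/2  [2·signedArea(ABD) = 0 ∩ AD · BC = 128]
2. A_y = -6  [2·signedArea(ABD) = 0 ∩ AD · BC = 128]
   → A = (19/2, -6)

A = (19/2, -6)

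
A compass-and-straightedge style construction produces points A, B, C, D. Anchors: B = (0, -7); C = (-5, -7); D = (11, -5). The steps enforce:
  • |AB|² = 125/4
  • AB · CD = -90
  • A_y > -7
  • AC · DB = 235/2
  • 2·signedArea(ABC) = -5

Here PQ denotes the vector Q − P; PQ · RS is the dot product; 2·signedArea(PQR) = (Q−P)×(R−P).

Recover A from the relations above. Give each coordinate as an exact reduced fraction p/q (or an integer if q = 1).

A = (11/2, -6)

1. A_x = 11/2  [AC · DB = 235/2 ∩ 2·signedArea(ABC) = -5]
2. A_y = -6  [AC · DB = 235/2 ∩ 2·signedArea(ABC) = -5]
   → A = (11/2, -6)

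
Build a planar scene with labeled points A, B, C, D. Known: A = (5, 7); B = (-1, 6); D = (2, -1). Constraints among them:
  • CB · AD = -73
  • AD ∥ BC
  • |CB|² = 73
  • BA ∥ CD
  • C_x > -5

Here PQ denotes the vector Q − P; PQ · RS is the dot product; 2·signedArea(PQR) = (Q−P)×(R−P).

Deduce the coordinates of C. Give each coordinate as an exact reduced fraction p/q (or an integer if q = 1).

C = (-4, -2)

1. C_x = -4  [BA ∥ CD ∩ AD ∥ BC]
2. C_y = -2  [BA ∥ CD ∩ AD ∥ BC]
   → C = (-4, -2)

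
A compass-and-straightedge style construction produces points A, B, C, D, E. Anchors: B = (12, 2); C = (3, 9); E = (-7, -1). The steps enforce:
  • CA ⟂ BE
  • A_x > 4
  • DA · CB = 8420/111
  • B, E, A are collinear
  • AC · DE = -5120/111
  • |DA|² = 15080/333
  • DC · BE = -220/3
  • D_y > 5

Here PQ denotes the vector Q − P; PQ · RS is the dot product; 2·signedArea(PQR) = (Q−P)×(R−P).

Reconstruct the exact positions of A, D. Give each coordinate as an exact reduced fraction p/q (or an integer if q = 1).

1. A_x = 159/37  [B, E, A are collinear ∩ CA ⟂ BE]
2. A_y = 29/37  [B, E, A are collinear ∩ CA ⟂ BE]
   → A = (159/37, 29/37)
3. D_x = -1/3  [DA · CB = 8420/111 ∩ DC · BE = -220/3]
4. D_y = 17/3  [DA · CB = 8420/111 ∩ DC · BE = -220/3]
   → D = (-1/3, 17/3)

A = (159/37, 29/37)
D = (-1/3, 17/3)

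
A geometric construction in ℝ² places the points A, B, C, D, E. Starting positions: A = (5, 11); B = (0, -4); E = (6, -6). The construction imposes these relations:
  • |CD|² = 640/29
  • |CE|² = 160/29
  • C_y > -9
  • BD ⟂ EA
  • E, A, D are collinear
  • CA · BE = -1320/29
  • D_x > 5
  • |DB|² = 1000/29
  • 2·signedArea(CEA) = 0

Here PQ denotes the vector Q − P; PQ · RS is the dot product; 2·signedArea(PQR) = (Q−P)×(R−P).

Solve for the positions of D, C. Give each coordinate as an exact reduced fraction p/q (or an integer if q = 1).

1. D_x = 170/29  [E, A, D are collinear ∩ BD ⟂ EA]
2. D_y = -106/29  [E, A, D are collinear ∩ BD ⟂ EA]
   → D = (170/29, -106/29)
3. C_x = 178/29  [2·signedArea(CEA) = 0 ∩ CA · BE = -1320/29]
4. C_y = -242/29  [2·signedArea(CEA) = 0 ∩ CA · BE = -1320/29]
   → C = (178/29, -242/29)

C = (178/29, -242/29)
D = (170/29, -106/29)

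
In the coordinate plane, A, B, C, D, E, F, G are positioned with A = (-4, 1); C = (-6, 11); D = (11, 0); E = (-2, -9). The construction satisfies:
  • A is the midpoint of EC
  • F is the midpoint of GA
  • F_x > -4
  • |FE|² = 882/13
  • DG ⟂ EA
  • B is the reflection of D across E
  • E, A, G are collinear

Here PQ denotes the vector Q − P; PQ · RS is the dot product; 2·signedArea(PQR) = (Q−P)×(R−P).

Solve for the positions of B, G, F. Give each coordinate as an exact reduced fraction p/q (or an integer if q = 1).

B = (-15, -18)
F = (-47/13, -12/13)
G = (-42/13, -37/13)

1. B_x = -15  [B is the reflection of D across E]
2. B_y = -18  [B is the reflection of D across E]
   → B = (-15, -18)
3. G_x = -42/13  [E, A, G are collinear ∩ DG ⟂ EA]
4. G_y = -37/13  [E, A, G are collinear ∩ DG ⟂ EA]
   → G = (-42/13, -37/13)
5. F_x = -47/13  [F is the midpoint of GA]
6. F_y = -12/13  [F is the midpoint of GA]
   → F = (-47/13, -12/13)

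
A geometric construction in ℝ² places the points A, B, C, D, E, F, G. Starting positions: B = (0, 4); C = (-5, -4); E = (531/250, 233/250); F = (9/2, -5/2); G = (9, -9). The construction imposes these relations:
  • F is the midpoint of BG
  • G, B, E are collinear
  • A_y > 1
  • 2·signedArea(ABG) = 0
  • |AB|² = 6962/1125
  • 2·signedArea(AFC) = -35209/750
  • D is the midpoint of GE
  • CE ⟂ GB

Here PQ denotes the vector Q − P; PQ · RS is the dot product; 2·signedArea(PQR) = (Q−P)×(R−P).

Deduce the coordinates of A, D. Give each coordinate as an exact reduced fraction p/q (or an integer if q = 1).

1. A_x = 177/125  [2·signedArea(ABG) = 0 ∩ 2·signedArea(AFC) = -35209/750]
2. A_y = 733/375  [2·signedArea(ABG) = 0 ∩ 2·signedArea(AFC) = -35209/750]
   → A = (177/125, 733/375)
3. D_x = 2781/500  [D is the midpoint of GE]
4. D_y = -2017/500  [D is the midpoint of GE]
   → D = (2781/500, -2017/500)

A = (177/125, 733/375)
D = (2781/500, -2017/500)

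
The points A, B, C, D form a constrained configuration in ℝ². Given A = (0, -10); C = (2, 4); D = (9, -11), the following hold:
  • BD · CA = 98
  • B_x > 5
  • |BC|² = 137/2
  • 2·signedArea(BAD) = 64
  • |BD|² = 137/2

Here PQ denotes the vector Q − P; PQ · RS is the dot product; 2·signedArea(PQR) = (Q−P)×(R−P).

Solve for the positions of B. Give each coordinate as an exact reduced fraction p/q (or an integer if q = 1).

B = (11/2, -7/2)

1. B_x = 11/2  [2·signedArea(BAD) = 64 ∩ BD · CA = 98]
2. B_y = -7/2  [2·signedArea(BAD) = 64 ∩ BD · CA = 98]
   → B = (11/2, -7/2)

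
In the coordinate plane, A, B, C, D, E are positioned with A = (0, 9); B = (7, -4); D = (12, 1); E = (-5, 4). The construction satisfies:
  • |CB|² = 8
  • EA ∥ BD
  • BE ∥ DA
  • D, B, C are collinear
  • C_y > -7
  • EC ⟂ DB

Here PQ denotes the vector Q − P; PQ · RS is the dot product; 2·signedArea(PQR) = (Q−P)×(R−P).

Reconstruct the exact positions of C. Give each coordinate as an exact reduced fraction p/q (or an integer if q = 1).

1. C_x = 5  [D, B, C are collinear ∩ EC ⟂ DB]
2. C_y = -6  [D, B, C are collinear ∩ EC ⟂ DB]
   → C = (5, -6)

C = (5, -6)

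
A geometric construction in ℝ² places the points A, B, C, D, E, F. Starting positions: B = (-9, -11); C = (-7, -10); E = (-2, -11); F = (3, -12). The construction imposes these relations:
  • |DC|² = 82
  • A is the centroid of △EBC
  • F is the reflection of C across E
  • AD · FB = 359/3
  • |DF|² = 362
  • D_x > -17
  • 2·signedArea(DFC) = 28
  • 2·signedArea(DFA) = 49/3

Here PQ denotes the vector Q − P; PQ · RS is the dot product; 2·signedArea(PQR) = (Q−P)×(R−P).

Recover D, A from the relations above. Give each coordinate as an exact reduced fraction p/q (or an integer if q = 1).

1. A_x = -6  [A is the centroid of △EBC]
2. A_y = -32/3  [A is the centroid of △EBC]
   → A = (-6, -32/3)
3. D_x = -16  [2·signedArea(DFA) = 49/3 ∩ 2·signedArea(DFC) = 28]
4. D_y = -11  [2·signedArea(DFA) = 49/3 ∩ 2·signedArea(DFC) = 28]
   → D = (-16, -11)

A = (-6, -32/3)
D = (-16, -11)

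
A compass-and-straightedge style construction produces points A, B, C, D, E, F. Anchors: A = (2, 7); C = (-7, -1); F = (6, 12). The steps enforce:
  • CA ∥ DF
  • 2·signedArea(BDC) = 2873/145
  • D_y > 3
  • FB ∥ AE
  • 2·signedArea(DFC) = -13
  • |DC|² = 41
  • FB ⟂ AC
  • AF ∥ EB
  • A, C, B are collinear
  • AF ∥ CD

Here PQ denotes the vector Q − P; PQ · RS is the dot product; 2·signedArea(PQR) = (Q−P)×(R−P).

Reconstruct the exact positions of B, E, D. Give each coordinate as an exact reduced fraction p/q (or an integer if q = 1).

1. B_x = 974/145  [A, C, B are collinear ∩ FB ⟂ AC]
2. B_y = 1623/145  [A, C, B are collinear ∩ FB ⟂ AC]
   → B = (974/145, 1623/145)
3. E_x = 394/145  [AF ∥ EB ∩ FB ∥ AE]
4. E_y = 898/145  [AF ∥ EB ∩ FB ∥ AE]
   → E = (394/145, 898/145)
5. D_x = -3  [CA ∥ DF ∩ AF ∥ CD]
6. D_y = 4  [CA ∥ DF ∩ AF ∥ CD]
   → D = (-3, 4)

B = (974/145, 1623/145)
D = (-3, 4)
E = (394/145, 898/145)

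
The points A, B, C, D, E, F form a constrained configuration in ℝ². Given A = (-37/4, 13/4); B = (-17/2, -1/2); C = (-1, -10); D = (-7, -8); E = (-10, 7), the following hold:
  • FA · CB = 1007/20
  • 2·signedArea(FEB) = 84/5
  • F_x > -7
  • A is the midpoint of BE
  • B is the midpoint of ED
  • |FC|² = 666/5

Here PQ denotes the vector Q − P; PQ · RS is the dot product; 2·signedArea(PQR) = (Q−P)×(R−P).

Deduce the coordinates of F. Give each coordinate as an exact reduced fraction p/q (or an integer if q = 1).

1. F_x = -32/5  [FA · CB = 1007/20 ∩ 2·signedArea(FEB) = 84/5]
2. F_y = 1/5  [FA · CB = 1007/20 ∩ 2·signedArea(FEB) = 84/5]
   → F = (-32/5, 1/5)

F = (-32/5, 1/5)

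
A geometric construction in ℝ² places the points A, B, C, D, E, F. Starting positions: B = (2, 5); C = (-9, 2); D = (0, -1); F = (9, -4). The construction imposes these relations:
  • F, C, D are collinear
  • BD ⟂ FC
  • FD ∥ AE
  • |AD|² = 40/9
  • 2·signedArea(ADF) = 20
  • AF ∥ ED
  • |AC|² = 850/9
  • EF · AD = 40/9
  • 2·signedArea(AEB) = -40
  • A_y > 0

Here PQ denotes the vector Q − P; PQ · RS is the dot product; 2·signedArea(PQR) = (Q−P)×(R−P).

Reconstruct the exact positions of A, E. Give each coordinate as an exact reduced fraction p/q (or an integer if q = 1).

1. A_x = 2/3  [line 3·x + 9·y + -11 = 0 ∩ |AD|² = 40/9]
2. A_y = 1  [line 3·x + 9·y + -11 = 0 ∩ |AD|² = 40/9]
   → A = (2/3, 1)
3. E_x = -25/3  [AF ∥ ED ∩ FD ∥ AE]
4. E_y = 4  [AF ∥ ED ∩ FD ∥ AE]
   → E = (-25/3, 4)

A = (2/3, 1)
E = (-25/3, 4)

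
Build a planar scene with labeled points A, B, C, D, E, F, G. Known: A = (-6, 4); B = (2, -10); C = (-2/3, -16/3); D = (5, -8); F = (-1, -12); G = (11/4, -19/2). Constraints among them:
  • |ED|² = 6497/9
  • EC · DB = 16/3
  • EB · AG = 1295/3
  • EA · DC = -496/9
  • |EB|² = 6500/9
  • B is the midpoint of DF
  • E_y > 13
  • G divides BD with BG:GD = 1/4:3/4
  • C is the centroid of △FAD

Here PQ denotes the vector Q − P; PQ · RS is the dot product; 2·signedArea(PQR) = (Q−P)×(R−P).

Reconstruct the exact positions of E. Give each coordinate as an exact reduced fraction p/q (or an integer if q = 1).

1. E_x = -34/3  [EA · DC = -496/9 ∩ EC · DB = 16/3]
2. E_y = 40/3  [EA · DC = -496/9 ∩ EC · DB = 16/3]
   → E = (-34/3, 40/3)

E = (-34/3, 40/3)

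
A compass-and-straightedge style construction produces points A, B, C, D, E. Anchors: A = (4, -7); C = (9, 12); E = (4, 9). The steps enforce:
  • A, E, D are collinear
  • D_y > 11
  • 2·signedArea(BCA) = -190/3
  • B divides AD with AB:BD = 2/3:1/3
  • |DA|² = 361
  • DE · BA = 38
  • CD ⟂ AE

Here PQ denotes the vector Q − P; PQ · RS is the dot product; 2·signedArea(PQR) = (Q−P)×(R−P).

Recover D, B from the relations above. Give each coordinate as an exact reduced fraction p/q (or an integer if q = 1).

1. D_x = 4  [A, E, D are collinear ∩ CD ⟂ AE]
2. D_y = 12  [A, E, D are collinear ∩ CD ⟂ AE]
   → D = (4, 12)
3. B_x = 4  [B divides AD with AB:BD = 2/3:1/3]
4. B_y = 17/3  [B divides AD with AB:BD = 2/3:1/3]
   → B = (4, 17/3)

B = (4, 17/3)
D = (4, 12)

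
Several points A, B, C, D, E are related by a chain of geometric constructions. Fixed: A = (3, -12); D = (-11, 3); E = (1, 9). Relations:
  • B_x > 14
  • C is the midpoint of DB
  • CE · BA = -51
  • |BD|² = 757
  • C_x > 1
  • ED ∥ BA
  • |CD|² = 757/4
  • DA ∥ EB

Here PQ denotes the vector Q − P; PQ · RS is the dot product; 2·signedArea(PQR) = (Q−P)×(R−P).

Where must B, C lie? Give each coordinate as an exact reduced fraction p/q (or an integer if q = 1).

B = (15, -6)
C = (2, -3/2)

1. B_x = 15  [ED ∥ BA ∩ DA ∥ EB]
2. B_y = -6  [ED ∥ BA ∩ DA ∥ EB]
   → B = (15, -6)
3. C_x = 2  [C is the midpoint of DB]
4. C_y = -3/2  [C is the midpoint of DB]
   → C = (2, -3/2)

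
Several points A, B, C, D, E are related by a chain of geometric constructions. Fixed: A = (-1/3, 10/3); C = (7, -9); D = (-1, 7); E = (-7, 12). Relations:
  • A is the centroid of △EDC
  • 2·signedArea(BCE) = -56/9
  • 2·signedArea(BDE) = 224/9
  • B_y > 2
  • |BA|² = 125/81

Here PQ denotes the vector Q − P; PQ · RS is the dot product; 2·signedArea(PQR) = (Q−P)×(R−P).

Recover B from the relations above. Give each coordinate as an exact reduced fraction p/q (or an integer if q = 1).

B = (-1/9, 19/9)

1. B_x = -1/9  [2·signedArea(BDE) = 224/9 ∩ 2·signedArea(BCE) = -56/9]
2. B_y = 19/9  [2·signedArea(BDE) = 224/9 ∩ 2·signedArea(BCE) = -56/9]
   → B = (-1/9, 19/9)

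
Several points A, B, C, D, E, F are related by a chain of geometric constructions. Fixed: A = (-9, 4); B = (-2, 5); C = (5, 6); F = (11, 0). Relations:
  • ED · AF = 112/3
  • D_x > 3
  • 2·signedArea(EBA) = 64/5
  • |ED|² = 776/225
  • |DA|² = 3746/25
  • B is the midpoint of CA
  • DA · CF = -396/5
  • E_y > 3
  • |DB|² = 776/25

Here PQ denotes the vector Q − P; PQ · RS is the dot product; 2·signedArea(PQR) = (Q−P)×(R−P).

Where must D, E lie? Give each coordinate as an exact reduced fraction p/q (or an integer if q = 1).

1. D_x = 16/5  [line -6·x + 6·y + 6/5 = 0 ∩ |DB|² = 776/25]
2. D_y = 3  [line -6·x + 6·y + 6/5 = 0 ∩ |DB|² = 776/25]
   → D = (16/5, 3)
3. E_x = 22/15  [ED · AF = 112/3 ∩ 2·signedArea(EBA) = 64/5]
4. E_y = 11/3  [ED · AF = 112/3 ∩ 2·signedArea(EBA) = 64/5]
   → E = (22/15, 11/3)

D = (16/5, 3)
E = (22/15, 11/3)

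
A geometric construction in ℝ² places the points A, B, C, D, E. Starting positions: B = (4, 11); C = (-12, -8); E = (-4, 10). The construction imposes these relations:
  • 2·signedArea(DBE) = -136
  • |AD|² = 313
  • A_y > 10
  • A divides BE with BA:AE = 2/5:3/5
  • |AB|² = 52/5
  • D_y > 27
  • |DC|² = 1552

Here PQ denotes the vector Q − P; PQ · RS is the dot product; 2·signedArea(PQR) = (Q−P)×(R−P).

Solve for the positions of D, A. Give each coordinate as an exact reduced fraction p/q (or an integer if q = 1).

1. D_x = 4  [line 1·x + -8·y + 220 = 0 ∩ |DC|² = 1552]
2. D_y = 28  [line 1·x + -8·y + 220 = 0 ∩ |DC|² = 1552]
   → D = (4, 28)
3. A_x = 4/5  [A divides BE with BA:AE = 2/5:3/5]
4. A_y = 53/5  [A divides BE with BA:AE = 2/5:3/5]
   → A = (4/5, 53/5)

A = (4/5, 53/5)
D = (4, 28)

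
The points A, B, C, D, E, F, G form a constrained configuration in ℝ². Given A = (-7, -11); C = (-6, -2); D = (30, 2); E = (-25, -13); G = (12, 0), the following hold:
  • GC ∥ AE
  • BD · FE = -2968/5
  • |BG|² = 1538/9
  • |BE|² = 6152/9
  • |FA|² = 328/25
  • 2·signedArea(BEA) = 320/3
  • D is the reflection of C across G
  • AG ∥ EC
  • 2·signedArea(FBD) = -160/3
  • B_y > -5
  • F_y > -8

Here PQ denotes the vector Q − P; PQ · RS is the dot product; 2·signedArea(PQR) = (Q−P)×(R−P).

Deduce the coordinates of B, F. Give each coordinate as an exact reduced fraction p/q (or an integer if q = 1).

1. B_x = -1/3  [line -2·x + 18·y + 232/3 = 0 ∩ |BE|² = 6152/9]
2. B_y = -13/3  [line -2·x + 18·y + 232/3 = 0 ∩ |BE|² = 6152/9]
   → B = (-1/3, -13/3)
3. F_x = -33/5  [BD · FE = -2968/5 ∩ 2·signedArea(FBD) = -160/3]
4. F_y = -37/5  [BD · FE = -2968/5 ∩ 2·signedArea(FBD) = -160/3]
   → F = (-33/5, -37/5)

B = (-1/3, -13/3)
F = (-33/5, -37/5)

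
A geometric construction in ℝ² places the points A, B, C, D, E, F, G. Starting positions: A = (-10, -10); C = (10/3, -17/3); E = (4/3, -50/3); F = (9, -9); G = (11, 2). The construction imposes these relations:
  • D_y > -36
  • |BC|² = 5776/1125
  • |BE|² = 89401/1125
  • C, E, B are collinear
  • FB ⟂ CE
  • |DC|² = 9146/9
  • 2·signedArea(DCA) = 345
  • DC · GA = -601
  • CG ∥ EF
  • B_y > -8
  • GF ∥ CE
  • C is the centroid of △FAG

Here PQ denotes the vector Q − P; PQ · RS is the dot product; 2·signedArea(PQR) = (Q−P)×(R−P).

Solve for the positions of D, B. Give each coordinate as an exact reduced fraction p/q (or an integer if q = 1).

B = (366/125, -987/125)
D = (-25/3, -106/3)

1. D_x = -25/3  [2·signedArea(DCA) = 345 ∩ DC · GA = -601]
2. D_y = -106/3  [2·signedArea(DCA) = 345 ∩ DC · GA = -601]
   → D = (-25/3, -106/3)
3. B_x = 366/125  [C, E, B are collinear ∩ FB ⟂ CE]
4. B_y = -987/125  [C, E, B are collinear ∩ FB ⟂ CE]
   → B = (366/125, -987/125)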